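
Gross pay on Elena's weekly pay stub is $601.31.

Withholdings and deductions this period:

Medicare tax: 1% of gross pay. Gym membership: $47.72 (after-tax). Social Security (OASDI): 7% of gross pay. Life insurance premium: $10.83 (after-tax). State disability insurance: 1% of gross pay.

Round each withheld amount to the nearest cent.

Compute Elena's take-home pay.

Medicare tax: $601.31 × 0.01 = $6.01
Social Security (OASDI): $601.31 × 0.07 = $42.09
State disability insurance: $601.31 × 0.01 = $6.01
Life insurance premium: $10.83
Gym membership: $47.72
Total deductions = $6.01 + $42.09 + $6.01 + $10.83 + $47.72 = $112.66
Net pay = $601.31 − $112.66 = $488.65

$488.65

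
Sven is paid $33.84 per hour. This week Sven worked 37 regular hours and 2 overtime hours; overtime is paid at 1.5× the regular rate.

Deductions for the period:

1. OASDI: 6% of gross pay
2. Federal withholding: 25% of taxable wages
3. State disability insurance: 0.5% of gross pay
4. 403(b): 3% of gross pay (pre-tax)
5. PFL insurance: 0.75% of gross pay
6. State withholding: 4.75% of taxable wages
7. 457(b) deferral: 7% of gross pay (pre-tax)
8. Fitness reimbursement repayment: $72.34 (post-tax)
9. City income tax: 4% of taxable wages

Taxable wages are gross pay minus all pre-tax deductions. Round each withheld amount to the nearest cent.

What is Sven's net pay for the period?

$636.60

Regular pay: 37 × $33.84 = $1,252.08
Overtime pay: 2 × $33.84 × 1.5 = $101.52
Gross pay = $1,252.08 + $101.52 = $1,353.60
403(b): $1,353.60 × 0.03 = $40.61
457(b) deferral: $1,353.60 × 0.07 = $94.75
Pre-tax total = $40.61 + $94.75 = $135.36
Taxable wages = $1,353.60 − $135.36 = $1,218.24
State withholding: $1,218.24 × 0.0475 = $57.87
City income tax: $1,218.24 × 0.04 = $48.73
Federal withholding: $1,218.24 × 0.25 = $304.56
PFL insurance: $1,353.60 × 0.0075 = $10.15
OASDI: $1,353.60 × 0.06 = $81.22
State disability insurance: $1,353.60 × 0.005 = $6.77
Fitness reimbursement repayment: $72.34
Total deductions = $40.61 + $94.75 + $57.87 + $48.73 + $304.56 + $10.15 + $81.22 + $6.77 + $72.34 = $717.00
Net pay = $1,353.60 − $717.00 = $636.60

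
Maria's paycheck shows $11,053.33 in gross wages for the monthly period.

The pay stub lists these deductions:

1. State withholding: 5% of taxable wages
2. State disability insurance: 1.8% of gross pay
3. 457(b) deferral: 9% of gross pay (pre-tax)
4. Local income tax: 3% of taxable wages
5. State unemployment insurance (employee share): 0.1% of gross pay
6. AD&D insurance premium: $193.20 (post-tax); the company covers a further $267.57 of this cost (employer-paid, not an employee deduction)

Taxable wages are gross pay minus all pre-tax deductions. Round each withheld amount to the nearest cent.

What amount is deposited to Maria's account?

$8,850.63

457(b) deferral: $11,053.33 × 0.09 = $994.80
Taxable wages = $11,053.33 − $994.80 = $10,058.53
Local income tax: $10,058.53 × 0.03 = $301.76
State withholding: $10,058.53 × 0.05 = $502.93
State disability insurance: $11,053.33 × 0.018 = $198.96
State unemployment insurance (employee share): $11,053.33 × 0.001 = $11.05
AD&D insurance premium: $193.20
(Employer's $267.57 toward AD&D insurance premium is not withheld from the employee.)
Total deductions = $994.80 + $301.76 + $502.93 + $198.96 + $11.05 + $193.20 = $2,202.70
Net pay = $11,053.33 − $2,202.70 = $8,850.63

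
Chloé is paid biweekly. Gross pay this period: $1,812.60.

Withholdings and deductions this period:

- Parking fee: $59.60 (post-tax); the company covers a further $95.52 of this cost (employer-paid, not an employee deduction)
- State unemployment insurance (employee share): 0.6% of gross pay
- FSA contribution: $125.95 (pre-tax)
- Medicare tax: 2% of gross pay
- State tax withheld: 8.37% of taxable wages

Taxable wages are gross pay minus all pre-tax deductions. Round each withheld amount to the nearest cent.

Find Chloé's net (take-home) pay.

FSA contribution: $125.95
Taxable wages = $1,812.60 − $125.95 = $1,686.65
State tax withheld: $1,686.65 × 0.0837 = $141.17
Medicare tax: $1,812.60 × 0.02 = $36.25
State unemployment insurance (employee share): $1,812.60 × 0.006 = $10.88
Parking fee: $59.60
(Employer's $95.52 toward parking fee is not withheld from the employee.)
Total deductions = $125.95 + $141.17 + $36.25 + $10.88 + $59.60 = $373.85
Net pay = $1,812.60 − $373.85 = $1,438.75

$1,438.75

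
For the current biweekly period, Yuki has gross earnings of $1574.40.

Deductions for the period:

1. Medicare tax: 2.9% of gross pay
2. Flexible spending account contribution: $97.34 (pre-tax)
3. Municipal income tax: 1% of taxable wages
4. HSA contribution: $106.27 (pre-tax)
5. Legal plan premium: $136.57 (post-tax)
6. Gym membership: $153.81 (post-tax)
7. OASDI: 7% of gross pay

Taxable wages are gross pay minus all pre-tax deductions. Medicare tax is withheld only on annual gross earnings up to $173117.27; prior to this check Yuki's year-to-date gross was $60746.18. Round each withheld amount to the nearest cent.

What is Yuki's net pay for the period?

HSA contribution: $106.27
Flexible spending account contribution: $97.34
Pre-tax total = $106.27 + $97.34 = $203.61
Taxable wages = $1574.40 − $203.61 = $1370.79
Municipal income tax: $1370.79 × 0.01 = $13.71
OASDI: $1574.40 × 0.07 = $110.21
Medicare tax: cap not yet reached, full $1574.40 is subject → $1574.40 × 0.029 = $45.66
Gym membership: $153.81
Legal plan premium: $136.57
Total deductions = $106.27 + $97.34 + $13.71 + $110.21 + $45.66 + $153.81 + $136.57 = $663.57
Net pay = $1574.40 − $663.57 = $910.83

$910.83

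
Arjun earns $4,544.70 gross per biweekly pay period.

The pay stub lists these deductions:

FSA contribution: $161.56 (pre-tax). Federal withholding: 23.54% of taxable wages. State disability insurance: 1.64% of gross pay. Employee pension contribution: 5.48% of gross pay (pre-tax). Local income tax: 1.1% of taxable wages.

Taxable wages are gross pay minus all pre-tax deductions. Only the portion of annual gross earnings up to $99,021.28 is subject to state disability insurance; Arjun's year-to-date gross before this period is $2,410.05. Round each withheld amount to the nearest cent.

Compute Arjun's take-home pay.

Employee pension contribution: $4,544.70 × 0.0548 = $249.05
FSA contribution: $161.56
Pre-tax total = $249.05 + $161.56 = $410.61
Taxable wages = $4,544.70 − $410.61 = $4,134.09
Local income tax: $4,134.09 × 0.011 = $45.47
Federal withholding: $4,134.09 × 0.2354 = $973.16
State disability insurance: cap not yet reached, full $4,544.70 is subject → $4,544.70 × 0.0164 = $74.53
Total deductions = $249.05 + $161.56 + $45.47 + $973.16 + $74.53 = $1,503.77
Net pay = $4,544.70 − $1,503.77 = $3,040.93

$3,040.93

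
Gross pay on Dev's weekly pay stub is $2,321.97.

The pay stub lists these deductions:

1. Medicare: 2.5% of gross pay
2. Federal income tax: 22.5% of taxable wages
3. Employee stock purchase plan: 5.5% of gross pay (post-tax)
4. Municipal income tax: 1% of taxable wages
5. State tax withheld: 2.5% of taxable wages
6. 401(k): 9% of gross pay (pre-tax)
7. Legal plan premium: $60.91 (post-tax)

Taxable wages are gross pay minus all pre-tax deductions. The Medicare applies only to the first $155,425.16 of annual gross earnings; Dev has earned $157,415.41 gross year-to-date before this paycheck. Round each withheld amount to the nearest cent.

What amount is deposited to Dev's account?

401(k): $2,321.97 × 0.09 = $208.98
Taxable wages = $2,321.97 − $208.98 = $2,112.99
State tax withheld: $2,112.99 × 0.025 = $52.82
Federal income tax: $2,112.99 × 0.225 = $475.42
Municipal income tax: $2,112.99 × 0.01 = $21.13
Medicare: annual cap $155,425.16 already reached (YTD $157,415.41), so $0.00
Legal plan premium: $60.91
Employee stock purchase plan: $2,321.97 × 0.055 = $127.71
Total deductions = $208.98 + $52.82 + $475.42 + $21.13 + $0.00 + $60.91 + $127.71 = $946.97
Net pay = $2,321.97 − $946.97 = $1,375.00

$1,375.00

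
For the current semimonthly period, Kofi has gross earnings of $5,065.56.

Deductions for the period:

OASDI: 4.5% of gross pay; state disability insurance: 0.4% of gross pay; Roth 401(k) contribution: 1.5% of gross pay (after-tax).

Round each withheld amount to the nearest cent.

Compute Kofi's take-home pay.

OASDI: $5,065.56 × 0.045 = $227.95
State disability insurance: $5,065.56 × 0.004 = $20.26
Roth 401(k) contribution: $5,065.56 × 0.015 = $75.98
Total deductions = $227.95 + $20.26 + $75.98 = $324.19
Net pay = $5,065.56 − $324.19 = $4,741.37

$4,741.37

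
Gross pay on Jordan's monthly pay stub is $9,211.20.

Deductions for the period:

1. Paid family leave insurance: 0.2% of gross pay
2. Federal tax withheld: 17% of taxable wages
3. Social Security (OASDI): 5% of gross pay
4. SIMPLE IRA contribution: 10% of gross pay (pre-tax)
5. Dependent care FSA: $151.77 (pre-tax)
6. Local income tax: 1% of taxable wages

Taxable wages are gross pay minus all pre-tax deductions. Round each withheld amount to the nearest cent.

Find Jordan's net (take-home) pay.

$6,194.44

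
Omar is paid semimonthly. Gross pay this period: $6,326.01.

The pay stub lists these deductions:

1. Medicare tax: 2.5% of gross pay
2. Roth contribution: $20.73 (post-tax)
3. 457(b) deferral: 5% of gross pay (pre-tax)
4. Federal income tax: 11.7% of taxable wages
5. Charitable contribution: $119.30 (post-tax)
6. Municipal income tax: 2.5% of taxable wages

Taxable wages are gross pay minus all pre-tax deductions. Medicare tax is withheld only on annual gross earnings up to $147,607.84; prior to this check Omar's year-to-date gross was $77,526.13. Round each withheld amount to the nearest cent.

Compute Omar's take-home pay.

$4,858.15

457(b) deferral: $6,326.01 × 0.05 = $316.30
Taxable wages = $6,326.01 − $316.30 = $6,009.71
Municipal income tax: $6,009.71 × 0.025 = $150.24
Federal income tax: $6,009.71 × 0.117 = $703.14
Medicare tax: cap not yet reached, full $6,326.01 is subject → $6,326.01 × 0.025 = $158.15
Roth contribution: $20.73
Charitable contribution: $119.30
Total deductions = $316.30 + $150.24 + $703.14 + $158.15 + $20.73 + $119.30 = $1,467.86
Net pay = $6,326.01 − $1,467.86 = $4,858.15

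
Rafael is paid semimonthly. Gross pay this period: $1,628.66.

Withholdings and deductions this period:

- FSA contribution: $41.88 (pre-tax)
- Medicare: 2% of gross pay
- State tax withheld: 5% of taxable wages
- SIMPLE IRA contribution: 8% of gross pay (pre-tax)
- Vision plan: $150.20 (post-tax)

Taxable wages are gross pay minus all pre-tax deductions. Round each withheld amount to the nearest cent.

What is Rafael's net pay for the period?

$1,200.90

FSA contribution: $41.88
SIMPLE IRA contribution: $1,628.66 × 0.08 = $130.29
Pre-tax total = $41.88 + $130.29 = $172.17
Taxable wages = $1,628.66 − $172.17 = $1,456.49
State tax withheld: $1,456.49 × 0.05 = $72.82
Medicare: $1,628.66 × 0.02 = $32.57
Vision plan: $150.20
Total deductions = $41.88 + $130.29 + $72.82 + $32.57 + $150.20 = $427.76
Net pay = $1,628.66 − $427.76 = $1,200.90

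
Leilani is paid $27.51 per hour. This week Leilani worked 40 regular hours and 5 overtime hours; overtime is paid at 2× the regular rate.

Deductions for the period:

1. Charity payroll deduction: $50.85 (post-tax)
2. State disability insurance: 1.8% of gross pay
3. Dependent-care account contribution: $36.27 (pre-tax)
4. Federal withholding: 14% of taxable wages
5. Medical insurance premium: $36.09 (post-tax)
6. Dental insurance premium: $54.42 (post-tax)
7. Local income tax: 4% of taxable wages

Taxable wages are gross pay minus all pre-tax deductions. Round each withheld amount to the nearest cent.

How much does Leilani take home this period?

$932.05

Regular pay: 40 × $27.51 = $1100.40
Overtime pay: 5 × $27.51 × 2 = $275.10
Gross pay = $1100.40 + $275.10 = $1375.50
Dependent-care account contribution: $36.27
Taxable wages = $1375.50 − $36.27 = $1339.23
Federal withholding: $1339.23 × 0.14 = $187.49
Local income tax: $1339.23 × 0.04 = $53.57
State disability insurance: $1375.50 × 0.018 = $24.76
Charity payroll deduction: $50.85
Dental insurance premium: $54.42
Medical insurance premium: $36.09
Total deductions = $36.27 + $187.49 + $53.57 + $24.76 + $50.85 + $54.42 + $36.09 = $443.45
Net pay = $1375.50 − $443.45 = $932.05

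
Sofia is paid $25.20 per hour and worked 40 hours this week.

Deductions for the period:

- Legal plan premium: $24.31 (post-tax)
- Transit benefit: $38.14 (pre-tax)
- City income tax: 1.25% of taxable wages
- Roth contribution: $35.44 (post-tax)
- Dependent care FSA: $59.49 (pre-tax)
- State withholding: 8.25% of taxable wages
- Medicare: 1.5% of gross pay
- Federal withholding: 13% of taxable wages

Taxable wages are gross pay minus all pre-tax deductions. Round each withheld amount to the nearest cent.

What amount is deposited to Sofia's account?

Gross pay: 40 × $25.20 = $1008.00
Transit benefit: $38.14
Dependent care FSA: $59.49
Pre-tax total = $38.14 + $59.49 = $97.63
Taxable wages = $1008.00 − $97.63 = $910.37
City income tax: $910.37 × 0.0125 = $11.38
State withholding: $910.37 × 0.0825 = $75.11
Federal withholding: $910.37 × 0.13 = $118.35
Medicare: $1008.00 × 0.015 = $15.12
Roth contribution: $35.44
Legal plan premium: $24.31
Total deductions = $38.14 + $59.49 + $11.38 + $75.11 + $118.35 + $15.12 + $35.44 + $24.31 = $377.34
Net pay = $1008.00 − $377.34 = $630.66

$630.66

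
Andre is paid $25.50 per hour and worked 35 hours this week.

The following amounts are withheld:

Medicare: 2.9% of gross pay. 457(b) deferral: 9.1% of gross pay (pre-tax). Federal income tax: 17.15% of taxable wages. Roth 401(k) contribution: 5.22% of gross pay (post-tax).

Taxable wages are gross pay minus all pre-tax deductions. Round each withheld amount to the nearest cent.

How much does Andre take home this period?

Gross pay: 35 × $25.50 = $892.50
457(b) deferral: $892.50 × 0.091 = $81.22
Taxable wages = $892.50 − $81.22 = $811.28
Federal income tax: $811.28 × 0.1715 = $139.13
Medicare: $892.50 × 0.029 = $25.88
Roth 401(k) contribution: $892.50 × 0.0522 = $46.59
Total deductions = $81.22 + $139.13 + $25.88 + $46.59 = $292.82
Net pay = $892.50 − $292.82 = $599.68

$599.68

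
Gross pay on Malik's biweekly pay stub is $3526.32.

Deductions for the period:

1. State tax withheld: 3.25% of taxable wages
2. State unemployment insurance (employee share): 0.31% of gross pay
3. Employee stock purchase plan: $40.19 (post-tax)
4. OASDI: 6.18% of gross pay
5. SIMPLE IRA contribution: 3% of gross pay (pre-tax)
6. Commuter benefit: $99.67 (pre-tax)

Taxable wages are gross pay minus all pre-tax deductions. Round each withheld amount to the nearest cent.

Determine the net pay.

Commuter benefit: $99.67
SIMPLE IRA contribution: $3526.32 × 0.03 = $105.79
Pre-tax total = $99.67 + $105.79 = $205.46
Taxable wages = $3526.32 − $205.46 = $3320.86
State tax withheld: $3320.86 × 0.0325 = $107.93
OASDI: $3526.32 × 0.0618 = $217.93
State unemployment insurance (employee share): $3526.32 × 0.0031 = $10.93
Employee stock purchase plan: $40.19
Total deductions = $99.67 + $105.79 + $107.93 + $217.93 + $10.93 + $40.19 = $582.44
Net pay = $3526.32 − $582.44 = $2943.88

$2943.88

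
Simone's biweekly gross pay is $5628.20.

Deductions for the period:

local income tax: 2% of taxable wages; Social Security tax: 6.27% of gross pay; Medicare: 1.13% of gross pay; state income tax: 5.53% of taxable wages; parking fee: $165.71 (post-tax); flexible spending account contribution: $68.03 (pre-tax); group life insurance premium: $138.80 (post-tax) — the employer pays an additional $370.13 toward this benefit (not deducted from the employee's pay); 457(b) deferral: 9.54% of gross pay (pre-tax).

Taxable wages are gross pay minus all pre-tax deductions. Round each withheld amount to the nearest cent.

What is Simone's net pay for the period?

$3923.99

Flexible spending account contribution: $68.03
457(b) deferral: $5628.20 × 0.0954 = $536.93
Pre-tax total = $68.03 + $536.93 = $604.96
Taxable wages = $5628.20 − $604.96 = $5023.24
Local income tax: $5023.24 × 0.02 = $100.46
State income tax: $5023.24 × 0.0553 = $277.79
Social Security tax: $5628.20 × 0.0627 = $352.89
Medicare: $5628.20 × 0.0113 = $63.60
Parking fee: $165.71
Group life insurance premium: $138.80
(Employer's $370.13 toward group life insurance premium is not withheld from the employee.)
Total deductions = $68.03 + $536.93 + $100.46 + $277.79 + $352.89 + $63.60 + $165.71 + $138.80 = $1704.21
Net pay = $5628.20 − $1704.21 = $3923.99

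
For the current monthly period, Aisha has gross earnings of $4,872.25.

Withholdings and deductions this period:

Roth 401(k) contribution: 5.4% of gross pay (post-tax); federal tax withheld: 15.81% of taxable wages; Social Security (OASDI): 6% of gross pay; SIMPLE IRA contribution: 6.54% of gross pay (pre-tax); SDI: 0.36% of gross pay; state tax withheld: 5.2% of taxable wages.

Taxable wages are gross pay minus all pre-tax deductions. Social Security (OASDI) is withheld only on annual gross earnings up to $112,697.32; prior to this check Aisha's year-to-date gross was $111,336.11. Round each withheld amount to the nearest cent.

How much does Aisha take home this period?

SIMPLE IRA contribution: $4,872.25 × 0.0654 = $318.65
Taxable wages = $4,872.25 − $318.65 = $4,553.60
Federal tax withheld: $4,553.60 × 0.1581 = $719.92
State tax withheld: $4,553.60 × 0.052 = $236.79
SDI: $4,872.25 × 0.0036 = $17.54
Social Security (OASDI): only $112,697.32 − $111,336.11 = $1,361.21 of this check is subject → $1,361.21 × 0.06 = $81.67
Roth 401(k) contribution: $4,872.25 × 0.054 = $263.10
Total deductions = $318.65 + $719.92 + $236.79 + $17.54 + $81.67 + $263.10 = $1,637.67
Net pay = $4,872.25 − $1,637.67 = $3,234.58

$3,234.58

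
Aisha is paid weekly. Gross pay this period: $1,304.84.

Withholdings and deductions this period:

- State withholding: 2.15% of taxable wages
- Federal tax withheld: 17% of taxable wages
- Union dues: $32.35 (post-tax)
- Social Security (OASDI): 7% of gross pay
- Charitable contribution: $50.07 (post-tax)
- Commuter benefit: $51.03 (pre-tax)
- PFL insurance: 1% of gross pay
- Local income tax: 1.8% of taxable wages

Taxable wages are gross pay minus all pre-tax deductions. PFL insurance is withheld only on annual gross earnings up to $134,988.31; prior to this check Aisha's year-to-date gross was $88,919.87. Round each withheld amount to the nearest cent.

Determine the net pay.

Commuter benefit: $51.03
Taxable wages = $1,304.84 − $51.03 = $1,253.81
Federal tax withheld: $1,253.81 × 0.17 = $213.15
State withholding: $1,253.81 × 0.0215 = $26.96
Local income tax: $1,253.81 × 0.018 = $22.57
Social Security (OASDI): $1,304.84 × 0.07 = $91.34
PFL insurance: cap not yet reached, full $1,304.84 is subject → $1,304.84 × 0.01 = $13.05
Charitable contribution: $50.07
Union dues: $32.35
Total deductions = $51.03 + $213.15 + $26.96 + $22.57 + $91.34 + $13.05 + $50.07 + $32.35 = $500.52
Net pay = $1,304.84 − $500.52 = $804.32

$804.32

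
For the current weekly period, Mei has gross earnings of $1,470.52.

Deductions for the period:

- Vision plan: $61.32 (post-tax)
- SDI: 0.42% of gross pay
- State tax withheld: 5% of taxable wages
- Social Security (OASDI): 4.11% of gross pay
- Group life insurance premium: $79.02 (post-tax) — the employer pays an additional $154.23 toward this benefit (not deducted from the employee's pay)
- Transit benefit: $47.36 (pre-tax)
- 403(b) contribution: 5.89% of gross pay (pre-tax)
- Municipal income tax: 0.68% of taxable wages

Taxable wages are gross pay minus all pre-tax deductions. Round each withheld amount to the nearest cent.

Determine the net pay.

Transit benefit: $47.36
403(b) contribution: $1,470.52 × 0.0589 = $86.61
Pre-tax total = $47.36 + $86.61 = $133.97
Taxable wages = $1,470.52 − $133.97 = $1,336.55
State tax withheld: $1,336.55 × 0.05 = $66.83
Municipal income tax: $1,336.55 × 0.0068 = $9.09
Social Security (OASDI): $1,470.52 × 0.0411 = $60.44
SDI: $1,470.52 × 0.0042 = $6.18
Group life insurance premium: $79.02
Vision plan: $61.32
(Employer's $154.23 toward group life insurance premium is not withheld from the employee.)
Total deductions = $47.36 + $86.61 + $66.83 + $9.09 + $60.44 + $6.18 + $79.02 + $61.32 = $416.85
Net pay = $1,470.52 − $416.85 = $1,053.67

$1,053.67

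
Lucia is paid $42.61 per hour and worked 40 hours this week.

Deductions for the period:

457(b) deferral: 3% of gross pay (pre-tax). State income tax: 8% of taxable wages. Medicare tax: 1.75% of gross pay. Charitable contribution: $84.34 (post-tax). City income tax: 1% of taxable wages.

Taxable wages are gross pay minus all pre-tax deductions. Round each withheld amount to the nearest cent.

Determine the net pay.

$1,390.31

Gross pay: 40 × $42.61 = $1,704.40
457(b) deferral: $1,704.40 × 0.03 = $51.13
Taxable wages = $1,704.40 − $51.13 = $1,653.27
City income tax: $1,653.27 × 0.01 = $16.53
State income tax: $1,653.27 × 0.08 = $132.26
Medicare tax: $1,704.40 × 0.0175 = $29.83
Charitable contribution: $84.34
Total deductions = $51.13 + $16.53 + $132.26 + $29.83 + $84.34 = $314.09
Net pay = $1,704.40 − $314.09 = $1,390.31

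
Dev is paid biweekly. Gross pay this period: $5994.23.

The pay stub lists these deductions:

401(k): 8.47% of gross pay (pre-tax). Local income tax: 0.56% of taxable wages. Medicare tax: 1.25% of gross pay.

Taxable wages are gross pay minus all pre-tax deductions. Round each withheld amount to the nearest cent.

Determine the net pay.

401(k): $5994.23 × 0.0847 = $507.71
Taxable wages = $5994.23 − $507.71 = $5486.52
Local income tax: $5486.52 × 0.0056 = $30.72
Medicare tax: $5994.23 × 0.0125 = $74.93
Total deductions = $507.71 + $30.72 + $74.93 = $613.36
Net pay = $5994.23 − $613.36 = $5380.87

$5380.87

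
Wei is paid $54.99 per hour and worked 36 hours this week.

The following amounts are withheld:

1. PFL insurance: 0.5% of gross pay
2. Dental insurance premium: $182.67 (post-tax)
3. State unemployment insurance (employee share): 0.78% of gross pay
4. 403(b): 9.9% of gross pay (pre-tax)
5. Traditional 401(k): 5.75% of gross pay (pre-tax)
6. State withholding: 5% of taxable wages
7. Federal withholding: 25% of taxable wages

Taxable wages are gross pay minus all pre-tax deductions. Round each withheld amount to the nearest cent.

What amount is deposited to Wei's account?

Gross pay: 36 × $54.99 = $1979.64
403(b): $1979.64 × 0.099 = $195.98
Traditional 401(k): $1979.64 × 0.0575 = $113.83
Pre-tax total = $195.98 + $113.83 = $309.81
Taxable wages = $1979.64 − $309.81 = $1669.83
State withholding: $1669.83 × 0.05 = $83.49
Federal withholding: $1669.83 × 0.25 = $417.46
PFL insurance: $1979.64 × 0.005 = $9.90
State unemployment insurance (employee share): $1979.64 × 0.0078 = $15.44
Dental insurance premium: $182.67
Total deductions = $195.98 + $113.83 + $83.49 + $417.46 + $9.90 + $15.44 + $182.67 = $1018.77
Net pay = $1979.64 − $1018.77 = $960.87

$960.87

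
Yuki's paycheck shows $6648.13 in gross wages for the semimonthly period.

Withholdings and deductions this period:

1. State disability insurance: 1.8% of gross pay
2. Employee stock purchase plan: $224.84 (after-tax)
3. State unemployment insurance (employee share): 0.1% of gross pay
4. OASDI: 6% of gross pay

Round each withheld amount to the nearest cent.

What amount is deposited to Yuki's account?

State unemployment insurance (employee share): $6648.13 × 0.001 = $6.65
OASDI: $6648.13 × 0.06 = $398.89
State disability insurance: $6648.13 × 0.018 = $119.67
Employee stock purchase plan: $224.84
Total deductions = $6.65 + $398.89 + $119.67 + $224.84 = $750.05
Net pay = $6648.13 − $750.05 = $5898.08

$5898.08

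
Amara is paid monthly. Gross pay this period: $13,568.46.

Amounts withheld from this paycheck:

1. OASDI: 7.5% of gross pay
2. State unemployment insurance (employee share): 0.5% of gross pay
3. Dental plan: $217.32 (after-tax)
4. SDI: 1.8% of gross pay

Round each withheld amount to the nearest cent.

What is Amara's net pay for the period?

OASDI: $13,568.46 × 0.075 = $1,017.63
SDI: $13,568.46 × 0.018 = $244.23
State unemployment insurance (employee share): $13,568.46 × 0.005 = $67.84
Dental plan: $217.32
Total deductions = $1,017.63 + $244.23 + $67.84 + $217.32 = $1,547.02
Net pay = $13,568.46 − $1,547.02 = $12,021.44

$12,021.44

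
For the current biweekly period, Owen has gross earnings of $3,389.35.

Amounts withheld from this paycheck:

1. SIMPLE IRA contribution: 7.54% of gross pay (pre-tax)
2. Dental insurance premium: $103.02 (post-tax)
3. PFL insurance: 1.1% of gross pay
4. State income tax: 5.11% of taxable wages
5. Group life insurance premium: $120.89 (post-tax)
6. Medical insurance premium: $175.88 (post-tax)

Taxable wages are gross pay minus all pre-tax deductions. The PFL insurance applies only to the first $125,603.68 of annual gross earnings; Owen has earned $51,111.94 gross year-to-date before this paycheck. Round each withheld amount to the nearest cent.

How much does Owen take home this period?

$2,536.58

SIMPLE IRA contribution: $3,389.35 × 0.0754 = $255.56
Taxable wages = $3,389.35 − $255.56 = $3,133.79
State income tax: $3,133.79 × 0.0511 = $160.14
PFL insurance: cap not yet reached, full $3,389.35 is subject → $3,389.35 × 0.011 = $37.28
Dental insurance premium: $103.02
Group life insurance premium: $120.89
Medical insurance premium: $175.88
Total deductions = $255.56 + $160.14 + $37.28 + $103.02 + $120.89 + $175.88 = $852.77
Net pay = $3,389.35 − $852.77 = $2,536.58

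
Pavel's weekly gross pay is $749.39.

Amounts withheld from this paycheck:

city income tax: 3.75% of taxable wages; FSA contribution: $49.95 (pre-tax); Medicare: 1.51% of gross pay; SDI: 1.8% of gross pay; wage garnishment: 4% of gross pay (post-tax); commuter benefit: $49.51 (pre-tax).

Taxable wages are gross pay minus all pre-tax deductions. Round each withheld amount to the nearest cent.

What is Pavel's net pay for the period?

$570.77

FSA contribution: $49.95
Commuter benefit: $49.51
Pre-tax total = $49.95 + $49.51 = $99.46
Taxable wages = $749.39 − $99.46 = $649.93
City income tax: $649.93 × 0.0375 = $24.37
Medicare: $749.39 × 0.0151 = $11.32
SDI: $749.39 × 0.018 = $13.49
Wage garnishment: $749.39 × 0.04 = $29.98
Total deductions = $49.95 + $49.51 + $24.37 + $11.32 + $13.49 + $29.98 = $178.62
Net pay = $749.39 − $178.62 = $570.77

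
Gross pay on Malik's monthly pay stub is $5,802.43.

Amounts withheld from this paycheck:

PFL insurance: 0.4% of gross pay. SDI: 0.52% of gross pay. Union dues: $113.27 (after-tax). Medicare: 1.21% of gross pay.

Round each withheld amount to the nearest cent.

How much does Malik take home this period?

$5,565.57

Medicare: $5,802.43 × 0.0121 = $70.21
SDI: $5,802.43 × 0.0052 = $30.17
PFL insurance: $5,802.43 × 0.004 = $23.21
Union dues: $113.27
Total deductions = $70.21 + $30.17 + $23.21 + $113.27 = $236.86
Net pay = $5,802.43 − $236.86 = $5,565.57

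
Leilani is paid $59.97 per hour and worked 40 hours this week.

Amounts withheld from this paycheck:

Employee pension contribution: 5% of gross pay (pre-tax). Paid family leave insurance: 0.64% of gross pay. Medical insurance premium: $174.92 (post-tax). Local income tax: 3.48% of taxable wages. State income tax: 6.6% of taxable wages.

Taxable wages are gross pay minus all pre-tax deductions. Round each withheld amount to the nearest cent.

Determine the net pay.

$1,858.89

Gross pay: 40 × $59.97 = $2,398.80
Employee pension contribution: $2,398.80 × 0.05 = $119.94
Taxable wages = $2,398.80 − $119.94 = $2,278.86
State income tax: $2,278.86 × 0.066 = $150.40
Local income tax: $2,278.86 × 0.0348 = $79.30
Paid family leave insurance: $2,398.80 × 0.0064 = $15.35
Medical insurance premium: $174.92
Total deductions = $119.94 + $150.40 + $79.30 + $15.35 + $174.92 = $539.91
Net pay = $2,398.80 − $539.91 = $1,858.89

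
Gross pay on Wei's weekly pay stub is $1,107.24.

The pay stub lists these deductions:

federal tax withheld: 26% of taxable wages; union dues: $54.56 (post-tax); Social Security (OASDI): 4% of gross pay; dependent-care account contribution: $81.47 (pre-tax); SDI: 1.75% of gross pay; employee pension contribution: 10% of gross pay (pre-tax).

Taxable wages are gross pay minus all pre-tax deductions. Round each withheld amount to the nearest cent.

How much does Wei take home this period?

Dependent-care account contribution: $81.47
Employee pension contribution: $1,107.24 × 0.1 = $110.72
Pre-tax total = $81.47 + $110.72 = $192.19
Taxable wages = $1,107.24 − $192.19 = $915.05
Federal tax withheld: $915.05 × 0.26 = $237.91
SDI: $1,107.24 × 0.0175 = $19.38
Social Security (OASDI): $1,107.24 × 0.04 = $44.29
Union dues: $54.56
Total deductions = $81.47 + $110.72 + $237.91 + $19.38 + $44.29 + $54.56 = $548.33
Net pay = $1,107.24 − $548.33 = $558.91

$558.91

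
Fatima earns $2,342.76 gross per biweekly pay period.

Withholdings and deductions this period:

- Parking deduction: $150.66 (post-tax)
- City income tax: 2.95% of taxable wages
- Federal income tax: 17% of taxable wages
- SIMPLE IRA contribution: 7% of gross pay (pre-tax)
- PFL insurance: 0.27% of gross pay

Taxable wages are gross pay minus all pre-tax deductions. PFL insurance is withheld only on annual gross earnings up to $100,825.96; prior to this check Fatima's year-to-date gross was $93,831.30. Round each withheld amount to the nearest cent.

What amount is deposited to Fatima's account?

$1,587.12

SIMPLE IRA contribution: $2,342.76 × 0.07 = $163.99
Taxable wages = $2,342.76 − $163.99 = $2,178.77
City income tax: $2,178.77 × 0.0295 = $64.27
Federal income tax: $2,178.77 × 0.17 = $370.39
PFL insurance: cap not yet reached, full $2,342.76 is subject → $2,342.76 × 0.0027 = $6.33
Parking deduction: $150.66
Total deductions = $163.99 + $64.27 + $370.39 + $6.33 + $150.66 = $755.64
Net pay = $2,342.76 − $755.64 = $1,587.12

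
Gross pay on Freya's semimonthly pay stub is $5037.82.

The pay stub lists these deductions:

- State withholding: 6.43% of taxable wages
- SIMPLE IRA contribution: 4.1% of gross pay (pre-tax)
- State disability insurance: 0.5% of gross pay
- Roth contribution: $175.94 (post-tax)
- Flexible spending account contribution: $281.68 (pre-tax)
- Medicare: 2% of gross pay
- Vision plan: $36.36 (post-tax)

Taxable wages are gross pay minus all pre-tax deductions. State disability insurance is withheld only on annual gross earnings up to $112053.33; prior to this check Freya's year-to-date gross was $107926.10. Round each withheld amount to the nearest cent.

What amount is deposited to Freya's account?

Flexible spending account contribution: $281.68
SIMPLE IRA contribution: $5037.82 × 0.041 = $206.55
Pre-tax total = $281.68 + $206.55 = $488.23
Taxable wages = $5037.82 − $488.23 = $4549.59
State withholding: $4549.59 × 0.0643 = $292.54
State disability insurance: only $112053.33 − $107926.10 = $4127.23 of this check is subject → $4127.23 × 0.005 = $20.64
Medicare: $5037.82 × 0.02 = $100.76
Vision plan: $36.36
Roth contribution: $175.94
Total deductions = $281.68 + $206.55 + $292.54 + $20.64 + $100.76 + $36.36 + $175.94 = $1114.47
Net pay = $5037.82 − $1114.47 = $3923.35

$3923.35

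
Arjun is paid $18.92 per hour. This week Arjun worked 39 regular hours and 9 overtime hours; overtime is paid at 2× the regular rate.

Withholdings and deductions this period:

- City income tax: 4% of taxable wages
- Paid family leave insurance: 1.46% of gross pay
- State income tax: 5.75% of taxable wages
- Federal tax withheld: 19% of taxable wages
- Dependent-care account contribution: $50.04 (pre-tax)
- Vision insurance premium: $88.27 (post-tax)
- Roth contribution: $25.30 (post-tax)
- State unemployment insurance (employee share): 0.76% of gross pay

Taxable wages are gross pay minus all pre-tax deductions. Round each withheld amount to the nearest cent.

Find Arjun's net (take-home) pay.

$595.21

Regular pay: 39 × $18.92 = $737.88
Overtime pay: 9 × $18.92 × 2 = $340.56
Gross pay = $737.88 + $340.56 = $1,078.44
Dependent-care account contribution: $50.04
Taxable wages = $1,078.44 − $50.04 = $1,028.40
City income tax: $1,028.40 × 0.04 = $41.14
Federal tax withheld: $1,028.40 × 0.19 = $195.40
State income tax: $1,028.40 × 0.0575 = $59.13
Paid family leave insurance: $1,078.44 × 0.0146 = $15.75
State unemployment insurance (employee share): $1,078.44 × 0.0076 = $8.20
Roth contribution: $25.30
Vision insurance premium: $88.27
Total deductions = $50.04 + $41.14 + $195.40 + $59.13 + $15.75 + $8.20 + $25.30 + $88.27 = $483.23
Net pay = $1,078.44 − $483.23 = $595.21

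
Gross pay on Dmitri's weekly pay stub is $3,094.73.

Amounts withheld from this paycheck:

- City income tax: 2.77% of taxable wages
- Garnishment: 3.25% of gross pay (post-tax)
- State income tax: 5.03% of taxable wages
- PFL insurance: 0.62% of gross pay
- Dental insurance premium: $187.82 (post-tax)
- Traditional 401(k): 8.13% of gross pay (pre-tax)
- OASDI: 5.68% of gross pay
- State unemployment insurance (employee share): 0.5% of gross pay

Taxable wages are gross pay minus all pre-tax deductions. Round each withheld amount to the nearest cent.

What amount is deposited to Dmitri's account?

Traditional 401(k): $3,094.73 × 0.0813 = $251.60
Taxable wages = $3,094.73 − $251.60 = $2,843.13
State income tax: $2,843.13 × 0.0503 = $143.01
City income tax: $2,843.13 × 0.0277 = $78.75
State unemployment insurance (employee share): $3,094.73 × 0.005 = $15.47
OASDI: $3,094.73 × 0.0568 = $175.78
PFL insurance: $3,094.73 × 0.0062 = $19.19
Garnishment: $3,094.73 × 0.0325 = $100.58
Dental insurance premium: $187.82
Total deductions = $251.60 + $143.01 + $78.75 + $15.47 + $175.78 + $19.19 + $100.58 + $187.82 = $972.20
Net pay = $3,094.73 − $972.20 = $2,122.53

$2,122.53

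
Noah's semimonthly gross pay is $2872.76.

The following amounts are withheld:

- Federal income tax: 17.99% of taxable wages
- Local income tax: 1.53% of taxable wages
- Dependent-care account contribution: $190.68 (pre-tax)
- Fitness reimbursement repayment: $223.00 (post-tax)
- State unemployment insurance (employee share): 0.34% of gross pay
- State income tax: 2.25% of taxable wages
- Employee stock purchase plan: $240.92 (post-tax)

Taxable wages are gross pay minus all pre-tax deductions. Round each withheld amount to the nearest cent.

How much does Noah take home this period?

$1624.49

Dependent-care account contribution: $190.68
Taxable wages = $2872.76 − $190.68 = $2682.08
State income tax: $2682.08 × 0.0225 = $60.35
Federal income tax: $2682.08 × 0.1799 = $482.51
Local income tax: $2682.08 × 0.0153 = $41.04
State unemployment insurance (employee share): $2872.76 × 0.0034 = $9.77
Employee stock purchase plan: $240.92
Fitness reimbursement repayment: $223.00
Total deductions = $190.68 + $60.35 + $482.51 + $41.04 + $9.77 + $240.92 + $223.00 = $1248.27
Net pay = $2872.76 − $1248.27 = $1624.49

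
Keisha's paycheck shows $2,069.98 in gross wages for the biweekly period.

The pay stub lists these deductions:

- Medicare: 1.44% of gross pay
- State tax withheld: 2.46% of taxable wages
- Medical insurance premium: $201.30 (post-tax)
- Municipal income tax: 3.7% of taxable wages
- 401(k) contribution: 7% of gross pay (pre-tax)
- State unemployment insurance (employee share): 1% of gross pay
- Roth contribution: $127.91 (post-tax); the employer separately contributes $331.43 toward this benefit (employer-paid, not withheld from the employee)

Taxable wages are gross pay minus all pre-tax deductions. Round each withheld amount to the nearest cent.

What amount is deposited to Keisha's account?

$1,426.77

401(k) contribution: $2,069.98 × 0.07 = $144.90
Taxable wages = $2,069.98 − $144.90 = $1,925.08
State tax withheld: $1,925.08 × 0.0246 = $47.36
Municipal income tax: $1,925.08 × 0.037 = $71.23
Medicare: $2,069.98 × 0.0144 = $29.81
State unemployment insurance (employee share): $2,069.98 × 0.01 = $20.70
Roth contribution: $127.91
Medical insurance premium: $201.30
(Employer's $331.43 toward Roth contribution is not withheld from the employee.)
Total deductions = $144.90 + $47.36 + $71.23 + $29.81 + $20.70 + $127.91 + $201.30 = $643.21
Net pay = $2,069.98 − $643.21 = $1,426.77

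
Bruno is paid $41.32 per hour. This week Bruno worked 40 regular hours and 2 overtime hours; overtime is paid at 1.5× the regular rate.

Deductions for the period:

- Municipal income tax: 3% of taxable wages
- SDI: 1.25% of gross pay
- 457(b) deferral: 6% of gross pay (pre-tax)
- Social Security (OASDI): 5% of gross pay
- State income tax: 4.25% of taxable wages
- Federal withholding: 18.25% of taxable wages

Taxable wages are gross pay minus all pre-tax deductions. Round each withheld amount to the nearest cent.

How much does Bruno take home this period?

$1,133.22

Regular pay: 40 × $41.32 = $1,652.80
Overtime pay: 2 × $41.32 × 1.5 = $123.96
Gross pay = $1,652.80 + $123.96 = $1,776.76
457(b) deferral: $1,776.76 × 0.06 = $106.61
Taxable wages = $1,776.76 − $106.61 = $1,670.15
Federal withholding: $1,670.15 × 0.1825 = $304.80
State income tax: $1,670.15 × 0.0425 = $70.98
Municipal income tax: $1,670.15 × 0.03 = $50.10
SDI: $1,776.76 × 0.0125 = $22.21
Social Security (OASDI): $1,776.76 × 0.05 = $88.84
Total deductions = $106.61 + $304.80 + $70.98 + $50.10 + $22.21 + $88.84 = $643.54
Net pay = $1,776.76 − $643.54 = $1,133.22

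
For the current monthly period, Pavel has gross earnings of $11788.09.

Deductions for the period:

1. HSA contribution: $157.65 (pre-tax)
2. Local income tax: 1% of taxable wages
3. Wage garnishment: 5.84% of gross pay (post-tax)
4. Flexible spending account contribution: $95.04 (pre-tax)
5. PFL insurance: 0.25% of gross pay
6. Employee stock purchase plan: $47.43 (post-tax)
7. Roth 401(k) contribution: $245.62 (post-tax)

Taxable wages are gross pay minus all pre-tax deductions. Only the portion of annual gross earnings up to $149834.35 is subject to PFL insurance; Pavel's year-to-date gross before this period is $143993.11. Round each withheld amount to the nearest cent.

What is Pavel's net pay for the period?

HSA contribution: $157.65
Flexible spending account contribution: $95.04
Pre-tax total = $157.65 + $95.04 = $252.69
Taxable wages = $11788.09 − $252.69 = $11535.40
Local income tax: $11535.40 × 0.01 = $115.35
PFL insurance: only $149834.35 − $143993.11 = $5841.24 of this check is subject → $5841.24 × 0.0025 = $14.60
Employee stock purchase plan: $47.43
Wage garnishment: $11788.09 × 0.0584 = $688.42
Roth 401(k) contribution: $245.62
Total deductions = $157.65 + $95.04 + $115.35 + $14.60 + $47.43 + $688.42 + $245.62 = $1364.11
Net pay = $11788.09 − $1364.11 = $10423.98

$10423.98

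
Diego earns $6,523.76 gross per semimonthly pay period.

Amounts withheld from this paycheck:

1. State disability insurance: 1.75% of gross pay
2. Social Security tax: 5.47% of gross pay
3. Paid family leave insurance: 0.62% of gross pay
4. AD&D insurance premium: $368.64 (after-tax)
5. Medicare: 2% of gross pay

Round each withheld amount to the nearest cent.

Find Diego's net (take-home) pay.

State disability insurance: $6,523.76 × 0.0175 = $114.17
Paid family leave insurance: $6,523.76 × 0.0062 = $40.45
Social Security tax: $6,523.76 × 0.0547 = $356.85
Medicare: $6,523.76 × 0.02 = $130.48
AD&D insurance premium: $368.64
Total deductions = $114.17 + $40.45 + $356.85 + $130.48 + $368.64 = $1,010.59
Net pay = $6,523.76 − $1,010.59 = $5,513.17

$5,513.17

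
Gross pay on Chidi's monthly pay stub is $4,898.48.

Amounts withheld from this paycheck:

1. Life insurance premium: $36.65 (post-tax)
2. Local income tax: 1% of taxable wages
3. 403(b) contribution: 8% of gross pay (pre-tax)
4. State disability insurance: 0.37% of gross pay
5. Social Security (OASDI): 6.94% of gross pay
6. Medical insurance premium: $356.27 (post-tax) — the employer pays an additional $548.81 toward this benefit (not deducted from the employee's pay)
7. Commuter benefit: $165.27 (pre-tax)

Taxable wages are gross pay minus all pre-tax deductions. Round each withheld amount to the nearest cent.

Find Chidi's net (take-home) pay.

$3,546.93

Commuter benefit: $165.27
403(b) contribution: $4,898.48 × 0.08 = $391.88
Pre-tax total = $165.27 + $391.88 = $557.15
Taxable wages = $4,898.48 − $557.15 = $4,341.33
Local income tax: $4,341.33 × 0.01 = $43.41
State disability insurance: $4,898.48 × 0.0037 = $18.12
Social Security (OASDI): $4,898.48 × 0.0694 = $339.95
Life insurance premium: $36.65
Medical insurance premium: $356.27
(Employer's $548.81 toward medical insurance premium is not withheld from the employee.)
Total deductions = $165.27 + $391.88 + $43.41 + $18.12 + $339.95 + $36.65 + $356.27 = $1,351.55
Net pay = $4,898.48 − $1,351.55 = $3,546.93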